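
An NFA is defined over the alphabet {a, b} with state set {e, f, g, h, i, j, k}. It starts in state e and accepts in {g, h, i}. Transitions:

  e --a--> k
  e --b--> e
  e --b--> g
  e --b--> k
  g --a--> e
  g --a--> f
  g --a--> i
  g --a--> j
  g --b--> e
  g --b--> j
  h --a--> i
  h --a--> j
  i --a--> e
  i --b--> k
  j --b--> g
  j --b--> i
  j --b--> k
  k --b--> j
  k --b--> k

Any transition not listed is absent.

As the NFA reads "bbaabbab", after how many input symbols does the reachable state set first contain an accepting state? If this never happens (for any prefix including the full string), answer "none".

Start in {e}.
Read 'b': e→{e, g, k}; now {e, g, k}.
None of the earlier sets intersect F, but {e, g, k} does.

1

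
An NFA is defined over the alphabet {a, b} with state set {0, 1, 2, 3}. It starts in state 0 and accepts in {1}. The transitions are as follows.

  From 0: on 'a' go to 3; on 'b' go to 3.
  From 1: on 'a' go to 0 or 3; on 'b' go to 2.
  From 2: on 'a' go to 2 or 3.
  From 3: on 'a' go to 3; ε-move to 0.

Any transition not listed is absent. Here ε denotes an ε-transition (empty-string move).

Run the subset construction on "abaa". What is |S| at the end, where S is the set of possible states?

Start in {0}.
Read 'a': {0} → {0, 3}.
Read 'b': {0, 3} → {0, 3}.
Read 'a': {0, 3} → {0, 3}.
Read 'a': {0, 3} → {0, 3}.
That set has 2 states.

2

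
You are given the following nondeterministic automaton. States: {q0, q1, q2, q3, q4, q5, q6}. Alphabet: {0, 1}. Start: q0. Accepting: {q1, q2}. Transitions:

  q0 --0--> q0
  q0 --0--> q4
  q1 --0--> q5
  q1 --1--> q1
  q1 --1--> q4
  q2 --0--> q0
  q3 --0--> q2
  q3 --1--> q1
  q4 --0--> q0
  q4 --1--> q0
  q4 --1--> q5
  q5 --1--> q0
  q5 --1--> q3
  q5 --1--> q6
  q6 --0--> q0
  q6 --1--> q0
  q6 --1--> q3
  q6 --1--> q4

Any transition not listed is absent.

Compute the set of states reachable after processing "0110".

Start in {q0}.
Read '0': q0→{q0, q4}; now {q0, q4}.
Read '1': q0→∅, q4→{q0, q5}; now {q0, q5}.
Read '1': q0→∅, q5→{q0, q3, q6}; now {q0, q3, q6}.
Read '0': q0→{q0, q4}, q3→{q2}, q6→{q0}; now {q0, q2, q4}.

{q0, q2, q4}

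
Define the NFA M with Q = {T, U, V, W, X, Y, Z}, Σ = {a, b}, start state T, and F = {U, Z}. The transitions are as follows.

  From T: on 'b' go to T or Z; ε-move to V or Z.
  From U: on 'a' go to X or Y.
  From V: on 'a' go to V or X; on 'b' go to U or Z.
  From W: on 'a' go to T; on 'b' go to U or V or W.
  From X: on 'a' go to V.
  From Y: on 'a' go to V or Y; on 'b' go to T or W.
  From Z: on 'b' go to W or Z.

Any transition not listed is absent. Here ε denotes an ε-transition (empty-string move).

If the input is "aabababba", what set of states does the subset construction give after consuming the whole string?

Start: ε-closure({T}) = {T, V, Z}.
Read 'a': {T, V, Z} → {V, X}.
Read 'a': {V, X} → {V, X}.
Read 'b': {V, X} → {U, Z}.
Read 'a': {U, Z} → {X, Y}.
Read 'b': {X, Y} → {T, V, W, Z}.
Read 'a': {T, V, W, Z} → {T, V, X, Z}.
Read 'b': {T, V, X, Z} → {T, U, V, W, Z}.
Read 'b': {T, U, V, W, Z} → {T, U, V, W, Z}.
Read 'a': {T, U, V, W, Z} → {T, V, X, Y, Z}.

{T, V, X, Y, Z}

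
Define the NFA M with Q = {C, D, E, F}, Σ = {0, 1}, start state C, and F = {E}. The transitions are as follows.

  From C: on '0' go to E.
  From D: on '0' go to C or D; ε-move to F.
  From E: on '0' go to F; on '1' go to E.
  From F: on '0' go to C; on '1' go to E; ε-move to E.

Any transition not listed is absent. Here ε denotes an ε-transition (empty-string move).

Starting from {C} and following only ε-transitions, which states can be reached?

{C}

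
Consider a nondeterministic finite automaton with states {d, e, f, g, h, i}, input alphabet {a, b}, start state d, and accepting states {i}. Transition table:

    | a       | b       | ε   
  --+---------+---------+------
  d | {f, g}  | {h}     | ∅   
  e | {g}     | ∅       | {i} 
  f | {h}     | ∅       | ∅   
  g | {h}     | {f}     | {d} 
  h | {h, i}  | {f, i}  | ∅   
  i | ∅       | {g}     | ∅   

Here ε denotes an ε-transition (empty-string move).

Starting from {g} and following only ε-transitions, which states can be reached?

{d, g}

Begin with {g}.
ε-move g → d; add d.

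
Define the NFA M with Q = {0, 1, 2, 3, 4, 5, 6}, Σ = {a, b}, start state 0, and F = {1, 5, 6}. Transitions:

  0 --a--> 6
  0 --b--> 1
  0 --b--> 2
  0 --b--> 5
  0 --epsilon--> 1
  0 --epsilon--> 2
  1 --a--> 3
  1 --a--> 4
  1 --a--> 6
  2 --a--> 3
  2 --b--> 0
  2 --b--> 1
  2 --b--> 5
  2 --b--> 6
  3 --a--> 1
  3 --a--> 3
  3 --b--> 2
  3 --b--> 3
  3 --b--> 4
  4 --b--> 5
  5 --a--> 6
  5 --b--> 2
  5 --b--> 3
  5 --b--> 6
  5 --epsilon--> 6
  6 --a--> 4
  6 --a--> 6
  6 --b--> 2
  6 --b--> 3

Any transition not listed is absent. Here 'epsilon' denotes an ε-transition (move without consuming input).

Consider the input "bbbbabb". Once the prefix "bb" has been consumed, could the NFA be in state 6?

Start: ε-closure({0}) = {0, 1, 2}.
Read 'b': 0→{1, 2, 5}, 1→∅, 2→{0, 1, 5, 6}; now {0, 1, 2, 5, 6}.
Read 'b': 0→{1, 2, 5}, 1→∅, 2→{0, 1, 5, 6}, 5→{2, 3, 6}, 6→{2, 3}; now {0, 1, 2, 3, 5, 6}.
State 6 is in {0, 1, 2, 3, 5, 6}.

Yes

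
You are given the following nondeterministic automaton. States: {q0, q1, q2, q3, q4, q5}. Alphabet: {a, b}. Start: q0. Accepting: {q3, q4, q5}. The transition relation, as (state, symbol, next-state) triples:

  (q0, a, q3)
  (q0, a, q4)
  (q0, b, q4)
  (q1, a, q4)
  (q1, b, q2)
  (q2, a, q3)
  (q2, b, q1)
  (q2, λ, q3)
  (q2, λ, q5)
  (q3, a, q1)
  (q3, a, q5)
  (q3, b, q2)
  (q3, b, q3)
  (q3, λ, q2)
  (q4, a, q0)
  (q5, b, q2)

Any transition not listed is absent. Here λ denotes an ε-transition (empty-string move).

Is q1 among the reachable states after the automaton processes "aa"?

Start in {q0}.
Read 'a': {q0} → {q2, q3, q4, q5}.
Read 'a': {q2, q3, q4, q5} → {q0, q1, q2, q3, q5}.
State q1 is in {q0, q1, q2, q3, q5}.

Yes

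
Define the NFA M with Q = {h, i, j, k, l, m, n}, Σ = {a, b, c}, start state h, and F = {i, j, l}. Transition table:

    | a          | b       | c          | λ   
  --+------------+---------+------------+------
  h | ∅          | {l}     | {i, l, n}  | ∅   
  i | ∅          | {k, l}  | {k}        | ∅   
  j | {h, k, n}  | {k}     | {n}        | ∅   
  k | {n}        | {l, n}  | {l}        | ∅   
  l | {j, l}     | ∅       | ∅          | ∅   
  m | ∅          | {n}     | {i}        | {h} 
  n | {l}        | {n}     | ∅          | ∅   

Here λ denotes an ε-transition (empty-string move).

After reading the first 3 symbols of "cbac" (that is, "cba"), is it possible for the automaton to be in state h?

Start in {h}.
Read 'c': h→{i, l, n}; now {i, l, n}.
Read 'b': i→{k, l}, l→∅, n→{n}; now {k, l, n}.
Read 'a': k→{n}, l→{j, l}, n→{l}; now {j, l, n}.
State h is not in {j, l, n}.

No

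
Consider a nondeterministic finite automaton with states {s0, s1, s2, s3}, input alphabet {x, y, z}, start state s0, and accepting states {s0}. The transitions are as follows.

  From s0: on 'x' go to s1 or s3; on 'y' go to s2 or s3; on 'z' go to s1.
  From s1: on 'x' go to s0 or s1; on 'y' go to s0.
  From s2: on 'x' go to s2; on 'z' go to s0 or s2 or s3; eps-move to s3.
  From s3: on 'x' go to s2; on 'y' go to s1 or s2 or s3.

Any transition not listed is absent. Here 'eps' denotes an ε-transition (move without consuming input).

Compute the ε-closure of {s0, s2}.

{s0, s2, s3}

Begin with {s0, s2}.
ε-move s2 → s3; add s3.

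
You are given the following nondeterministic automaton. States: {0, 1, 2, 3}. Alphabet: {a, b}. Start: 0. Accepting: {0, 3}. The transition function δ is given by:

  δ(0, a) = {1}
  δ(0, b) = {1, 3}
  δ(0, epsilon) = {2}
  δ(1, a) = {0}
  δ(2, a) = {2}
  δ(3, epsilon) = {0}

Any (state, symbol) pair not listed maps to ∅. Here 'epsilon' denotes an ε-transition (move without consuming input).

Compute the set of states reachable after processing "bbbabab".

{0, 1, 2, 3}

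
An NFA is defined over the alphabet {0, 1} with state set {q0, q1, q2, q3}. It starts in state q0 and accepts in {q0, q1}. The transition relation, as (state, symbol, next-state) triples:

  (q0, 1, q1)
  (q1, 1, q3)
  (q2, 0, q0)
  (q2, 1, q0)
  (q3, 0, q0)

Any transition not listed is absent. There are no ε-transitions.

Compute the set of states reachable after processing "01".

Start in {q0}.
Read '0': q0→∅; now ∅.
The set is empty and remains empty for the remaining 1 symbol.

∅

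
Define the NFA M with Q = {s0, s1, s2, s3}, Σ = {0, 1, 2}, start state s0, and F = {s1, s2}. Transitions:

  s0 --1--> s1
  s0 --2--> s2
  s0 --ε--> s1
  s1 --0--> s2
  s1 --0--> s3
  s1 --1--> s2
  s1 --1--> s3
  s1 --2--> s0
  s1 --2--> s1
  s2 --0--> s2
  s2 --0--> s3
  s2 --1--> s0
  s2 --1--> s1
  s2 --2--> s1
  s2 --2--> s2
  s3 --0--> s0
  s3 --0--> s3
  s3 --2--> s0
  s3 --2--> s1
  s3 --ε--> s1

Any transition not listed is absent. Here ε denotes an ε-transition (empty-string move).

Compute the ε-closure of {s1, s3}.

{s1, s3}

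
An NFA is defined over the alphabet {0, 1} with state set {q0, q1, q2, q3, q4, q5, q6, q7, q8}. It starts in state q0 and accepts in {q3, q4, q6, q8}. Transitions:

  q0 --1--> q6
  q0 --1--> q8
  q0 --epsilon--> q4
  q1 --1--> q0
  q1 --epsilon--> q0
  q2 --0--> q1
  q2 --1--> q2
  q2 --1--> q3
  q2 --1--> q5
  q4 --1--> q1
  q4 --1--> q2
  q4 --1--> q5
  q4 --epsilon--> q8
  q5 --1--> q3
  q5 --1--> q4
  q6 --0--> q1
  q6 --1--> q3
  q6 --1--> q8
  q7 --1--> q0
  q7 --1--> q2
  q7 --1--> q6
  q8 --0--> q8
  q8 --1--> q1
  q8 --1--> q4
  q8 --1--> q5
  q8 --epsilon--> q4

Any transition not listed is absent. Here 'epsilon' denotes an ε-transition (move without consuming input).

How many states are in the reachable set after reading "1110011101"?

7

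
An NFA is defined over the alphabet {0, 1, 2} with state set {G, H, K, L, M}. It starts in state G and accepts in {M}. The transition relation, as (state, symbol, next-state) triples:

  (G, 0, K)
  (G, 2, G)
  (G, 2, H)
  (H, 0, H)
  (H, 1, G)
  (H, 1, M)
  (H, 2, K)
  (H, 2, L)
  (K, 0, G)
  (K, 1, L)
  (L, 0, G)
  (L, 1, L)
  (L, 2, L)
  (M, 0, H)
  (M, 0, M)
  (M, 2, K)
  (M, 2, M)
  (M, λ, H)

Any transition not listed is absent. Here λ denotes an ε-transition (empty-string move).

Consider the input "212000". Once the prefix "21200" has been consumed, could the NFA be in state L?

No

Start in {G}.
Read '2': G→{G, H}; now {G, H}.
Read '1': G→∅, H→{G, M}; union {G, M}; ε-closure = {G, H, M}.
Read '2': G→{G, H}, H→{K, L}, M→{K, M}; now {G, H, K, L, M}.
Read '0': G→{K}, H→{H}, K→{G}, L→{G}, M→{H, M}; now {G, H, K, M}.
Read '0': G→{K}, H→{H}, K→{G}, M→{H, M}; now {G, H, K, M}.
State L is not in {G, H, K, M}.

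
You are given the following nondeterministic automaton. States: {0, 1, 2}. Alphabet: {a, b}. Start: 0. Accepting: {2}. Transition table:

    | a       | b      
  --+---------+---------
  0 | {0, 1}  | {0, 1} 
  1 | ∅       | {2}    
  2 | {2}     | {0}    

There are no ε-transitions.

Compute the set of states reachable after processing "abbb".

{0, 1, 2}

Start in {0}.
Read 'a': 0→{0, 1}; now {0, 1}.
Read 'b': 0→{0, 1}, 1→{2}; now {0, 1, 2}.
Read 'b': 0→{0, 1}, 1→{2}, 2→{0}; now {0, 1, 2}.
Read 'b': 0→{0, 1}, 1→{2}, 2→{0}; now {0, 1, 2}.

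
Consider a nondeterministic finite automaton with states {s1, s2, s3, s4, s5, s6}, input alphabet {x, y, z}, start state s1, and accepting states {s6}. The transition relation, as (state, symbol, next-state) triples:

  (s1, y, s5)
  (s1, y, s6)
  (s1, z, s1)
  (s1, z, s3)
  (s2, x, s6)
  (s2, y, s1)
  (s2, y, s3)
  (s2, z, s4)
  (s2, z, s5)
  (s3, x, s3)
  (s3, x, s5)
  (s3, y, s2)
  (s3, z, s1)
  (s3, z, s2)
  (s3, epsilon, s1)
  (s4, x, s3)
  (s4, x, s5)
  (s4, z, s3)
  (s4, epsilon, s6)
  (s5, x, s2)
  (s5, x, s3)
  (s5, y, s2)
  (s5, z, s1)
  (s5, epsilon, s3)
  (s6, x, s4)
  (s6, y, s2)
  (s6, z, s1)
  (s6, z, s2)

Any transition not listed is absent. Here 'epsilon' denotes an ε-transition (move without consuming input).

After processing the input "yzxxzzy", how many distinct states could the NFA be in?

5

Start in {s1}.
Read 'y': s1→{s5, s6}; union {s5, s6}; ε-closure = {s1, s3, s5, s6}.
Read 'z': s1→{s1, s3}, s3→{s1, s2}, s5→{s1}, s6→{s1, s2}; now {s1, s2, s3}.
Read 'x': s1→∅, s2→{s6}, s3→{s3, s5}; union {s3, s5, s6}; ε-closure = {s1, s3, s5, s6}.
Read 'x': s1→∅, s3→{s3, s5}, s5→{s2, s3}, s6→{s4}; union {s2, s3, s4, s5}; ε-closure = {s1, s2, s3, s4, s5, s6}.
Read 'z': s1→{s1, s3}, s2→{s4, s5}, s3→{s1, s2}, s4→{s3}, s5→{s1}, s6→{s1, s2}; union {s1, s2, s3, s4, s5}; ε-closure = {s1, s2, s3, s4, s5, s6}.
Read 'z': s1→{s1, s3}, s2→{s4, s5}, s3→{s1, s2}, s4→{s3}, s5→{s1}, s6→{s1, s2}; union {s1, s2, s3, s4, s5}; ε-closure = {s1, s2, s3, s4, s5, s6}.
Read 'y': s1→{s5, s6}, s2→{s1, s3}, s3→{s2}, s4→∅, s5→{s2}, s6→{s2}; now {s1, s2, s3, s5, s6}.
That set has 5 states.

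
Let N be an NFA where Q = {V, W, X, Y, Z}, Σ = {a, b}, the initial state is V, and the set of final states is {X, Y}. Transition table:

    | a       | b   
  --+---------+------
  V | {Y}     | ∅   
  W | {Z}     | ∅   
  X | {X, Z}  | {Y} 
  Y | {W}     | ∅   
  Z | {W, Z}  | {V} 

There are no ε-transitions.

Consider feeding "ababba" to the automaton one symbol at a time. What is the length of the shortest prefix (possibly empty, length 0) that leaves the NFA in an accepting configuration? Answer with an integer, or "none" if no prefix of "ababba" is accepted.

1

Start in {V}.
Read 'a': {V} → {Y}.
None of the earlier sets intersect F, but {Y} does.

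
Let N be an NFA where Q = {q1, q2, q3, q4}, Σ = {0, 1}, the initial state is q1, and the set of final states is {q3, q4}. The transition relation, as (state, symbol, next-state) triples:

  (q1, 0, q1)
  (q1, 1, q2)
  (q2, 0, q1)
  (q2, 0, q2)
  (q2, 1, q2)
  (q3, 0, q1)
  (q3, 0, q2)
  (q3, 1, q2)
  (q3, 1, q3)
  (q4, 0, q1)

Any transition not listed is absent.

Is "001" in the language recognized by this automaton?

Start in {q1}.
Read '0': q1→{q1}; now {q1}.
Read '0': q1→{q1}; now {q1}.
Read '1': q1→{q2}; now {q2}.
The final set {q2} contains no accepting state.

No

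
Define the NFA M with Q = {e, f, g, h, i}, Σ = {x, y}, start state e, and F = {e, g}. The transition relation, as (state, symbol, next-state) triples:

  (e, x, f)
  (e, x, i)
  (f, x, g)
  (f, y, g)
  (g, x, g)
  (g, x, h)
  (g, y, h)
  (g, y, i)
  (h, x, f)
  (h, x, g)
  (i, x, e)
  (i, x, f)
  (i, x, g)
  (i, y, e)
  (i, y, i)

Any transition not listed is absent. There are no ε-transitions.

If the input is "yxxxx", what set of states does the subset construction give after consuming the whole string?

∅

Start in {e}.
Read 'y': {e} → ∅.
The set is empty and remains empty for the remaining 4 symbols.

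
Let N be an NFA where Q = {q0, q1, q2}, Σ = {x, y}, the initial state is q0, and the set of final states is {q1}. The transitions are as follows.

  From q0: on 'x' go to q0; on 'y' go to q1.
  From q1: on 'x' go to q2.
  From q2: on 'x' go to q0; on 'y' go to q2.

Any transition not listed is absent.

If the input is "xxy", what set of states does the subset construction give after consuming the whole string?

Start in {q0}.
Read 'x': q0→{q0}; now {q0}.
Read 'x': q0→{q0}; now {q0}.
Read 'y': q0→{q1}; now {q1}.

{q1}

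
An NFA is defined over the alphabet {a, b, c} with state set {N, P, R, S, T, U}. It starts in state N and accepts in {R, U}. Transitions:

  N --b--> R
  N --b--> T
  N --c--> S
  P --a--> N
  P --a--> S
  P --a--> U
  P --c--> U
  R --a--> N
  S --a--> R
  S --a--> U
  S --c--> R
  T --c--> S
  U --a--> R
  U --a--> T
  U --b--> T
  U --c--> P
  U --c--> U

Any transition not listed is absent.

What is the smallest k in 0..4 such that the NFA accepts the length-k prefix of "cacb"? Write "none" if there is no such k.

2

Start in {N}.
Read 'c': N→{S}; now {S}.
Read 'a': S→{R, U}; now {R, U}.
None of the earlier sets intersect F, but {R, U} does.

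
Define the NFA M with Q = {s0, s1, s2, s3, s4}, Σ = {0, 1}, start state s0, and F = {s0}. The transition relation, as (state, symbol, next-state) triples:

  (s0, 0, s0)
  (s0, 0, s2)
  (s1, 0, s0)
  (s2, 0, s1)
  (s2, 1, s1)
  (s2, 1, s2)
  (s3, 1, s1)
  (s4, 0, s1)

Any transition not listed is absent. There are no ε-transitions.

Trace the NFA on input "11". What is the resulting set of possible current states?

Start in {s0}.
Read '1': s0→∅; now ∅.
The set is empty and remains empty for the remaining 1 symbol.

∅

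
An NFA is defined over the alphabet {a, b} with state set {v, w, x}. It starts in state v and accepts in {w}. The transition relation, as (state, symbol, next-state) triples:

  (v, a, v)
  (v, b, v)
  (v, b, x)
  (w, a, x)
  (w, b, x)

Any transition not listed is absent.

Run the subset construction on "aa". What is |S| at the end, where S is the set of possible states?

Start in {v}.
Read 'a': {v} → {v}.
Read 'a': {v} → {v}.
That set has 1 state.

1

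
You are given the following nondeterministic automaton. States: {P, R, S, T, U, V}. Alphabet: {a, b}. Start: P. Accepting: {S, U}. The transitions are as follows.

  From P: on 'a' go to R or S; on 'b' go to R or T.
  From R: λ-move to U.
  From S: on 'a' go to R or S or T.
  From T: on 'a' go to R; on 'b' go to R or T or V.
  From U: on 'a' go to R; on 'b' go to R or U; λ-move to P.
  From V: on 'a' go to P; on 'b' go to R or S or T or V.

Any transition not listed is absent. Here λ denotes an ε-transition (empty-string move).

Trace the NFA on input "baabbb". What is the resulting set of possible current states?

Start in {P}.
Read 'b': {P} → {P, R, T, U}.
Read 'a': {P, R, T, U} → {P, R, S, U}.
Read 'a': {P, R, S, U} → {P, R, S, T, U}.
Read 'b': {P, R, S, T, U} → {P, R, T, U, V}.
Read 'b': {P, R, T, U, V} → {P, R, S, T, U, V}.
Read 'b': {P, R, S, T, U, V} → {P, R, S, T, U, V}.

{P, R, S, T, U, V}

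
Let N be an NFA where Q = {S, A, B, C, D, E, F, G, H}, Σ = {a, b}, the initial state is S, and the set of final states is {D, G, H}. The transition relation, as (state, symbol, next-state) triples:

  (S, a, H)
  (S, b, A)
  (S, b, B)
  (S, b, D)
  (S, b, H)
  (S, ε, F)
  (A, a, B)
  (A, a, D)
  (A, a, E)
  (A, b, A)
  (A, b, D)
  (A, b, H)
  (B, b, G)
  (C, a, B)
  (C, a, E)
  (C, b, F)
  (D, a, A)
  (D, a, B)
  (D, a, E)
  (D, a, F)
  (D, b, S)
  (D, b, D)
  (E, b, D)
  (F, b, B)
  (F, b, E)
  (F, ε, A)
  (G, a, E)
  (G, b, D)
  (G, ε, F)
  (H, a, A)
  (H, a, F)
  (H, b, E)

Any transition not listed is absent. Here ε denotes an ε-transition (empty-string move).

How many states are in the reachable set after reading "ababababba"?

Start: ε-closure({S}) = {S, A, F}.
Read 'a': {S, A, F} → {B, D, E, H}.
Read 'b': {B, D, E, H} → {S, A, D, E, F, G}.
Read 'a': {S, A, D, E, F, G} → {A, B, D, E, F, H}.
Read 'b': {A, B, D, E, F, H} → {S, A, B, D, E, F, G, H}.
Read 'a': {S, A, B, D, E, F, G, H} → {A, B, D, E, F, H}.
Read 'b': {A, B, D, E, F, H} → {S, A, B, D, E, F, G, H}.
Read 'a': {S, A, B, D, E, F, G, H} → {A, B, D, E, F, H}.
Read 'b': {A, B, D, E, F, H} → {S, A, B, D, E, F, G, H}.
Read 'b': {S, A, B, D, E, F, G, H} → {S, A, B, D, E, F, G, H}.
Read 'a': {S, A, B, D, E, F, G, H} → {A, B, D, E, F, H}.
That set has 6 states.

6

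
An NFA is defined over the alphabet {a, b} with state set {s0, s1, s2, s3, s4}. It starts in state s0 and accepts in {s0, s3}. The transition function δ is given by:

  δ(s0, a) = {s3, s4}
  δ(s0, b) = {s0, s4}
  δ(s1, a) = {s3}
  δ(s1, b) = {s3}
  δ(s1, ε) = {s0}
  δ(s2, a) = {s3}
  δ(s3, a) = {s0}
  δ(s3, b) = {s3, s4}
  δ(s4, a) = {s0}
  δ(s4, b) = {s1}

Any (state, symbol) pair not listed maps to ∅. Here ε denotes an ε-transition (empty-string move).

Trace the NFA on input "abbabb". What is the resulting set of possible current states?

{s0, s1, s3, s4}

Start in {s0}.
Read 'a': s0→{s3, s4}; now {s3, s4}.
Read 'b': s3→{s3, s4}, s4→{s1}; union {s1, s3, s4}; ε-closure = {s0, s1, s3, s4}.
Read 'b': s0→{s0, s4}, s1→{s3}, s3→{s3, s4}, s4→{s1}; now {s0, s1, s3, s4}.
Read 'a': s0→{s3, s4}, s1→{s3}, s3→{s0}, s4→{s0}; now {s0, s3, s4}.
Read 'b': s0→{s0, s4}, s3→{s3, s4}, s4→{s1}; now {s0, s1, s3, s4}.
Read 'b': s0→{s0, s4}, s1→{s3}, s3→{s3, s4}, s4→{s1}; now {s0, s1, s3, s4}.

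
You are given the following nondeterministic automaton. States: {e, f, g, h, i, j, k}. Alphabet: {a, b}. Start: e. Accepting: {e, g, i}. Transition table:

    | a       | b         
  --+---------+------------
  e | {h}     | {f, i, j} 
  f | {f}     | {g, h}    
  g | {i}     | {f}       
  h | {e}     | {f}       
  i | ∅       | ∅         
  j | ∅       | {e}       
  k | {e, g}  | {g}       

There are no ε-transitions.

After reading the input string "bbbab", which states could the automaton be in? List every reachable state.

Start in {e}.
Read 'b': {e} → {f, i, j}.
Read 'b': {f, i, j} → {e, g, h}.
Read 'b': {e, g, h} → {f, i, j}.
Read 'a': {f, i, j} → {f}.
Read 'b': {f} → {g, h}.

{g, h}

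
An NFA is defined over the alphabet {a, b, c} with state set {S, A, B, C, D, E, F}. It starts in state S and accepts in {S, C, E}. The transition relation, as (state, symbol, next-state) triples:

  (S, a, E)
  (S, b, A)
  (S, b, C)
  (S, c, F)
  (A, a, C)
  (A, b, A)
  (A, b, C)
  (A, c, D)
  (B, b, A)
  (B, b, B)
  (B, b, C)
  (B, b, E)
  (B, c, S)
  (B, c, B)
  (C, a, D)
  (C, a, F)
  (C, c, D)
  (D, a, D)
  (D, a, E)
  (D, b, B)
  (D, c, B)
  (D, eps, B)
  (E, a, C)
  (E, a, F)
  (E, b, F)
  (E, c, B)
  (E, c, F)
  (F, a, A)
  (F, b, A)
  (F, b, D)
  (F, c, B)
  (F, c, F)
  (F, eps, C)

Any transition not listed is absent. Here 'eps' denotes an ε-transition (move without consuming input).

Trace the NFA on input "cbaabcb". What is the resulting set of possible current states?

{A, B, C, D, E}

Start in {S}.
Read 'c': {S} → {C, F}.
Read 'b': {C, F} → {A, B, D}.
Read 'a': {A, B, D} → {B, C, D, E}.
Read 'a': {B, C, D, E} → {B, C, D, E, F}.
Read 'b': {B, C, D, E, F} → {A, B, C, D, E, F}.
Read 'c': {A, B, C, D, E, F} → {S, B, C, D, F}.
Read 'b': {S, B, C, D, F} → {A, B, C, D, E}.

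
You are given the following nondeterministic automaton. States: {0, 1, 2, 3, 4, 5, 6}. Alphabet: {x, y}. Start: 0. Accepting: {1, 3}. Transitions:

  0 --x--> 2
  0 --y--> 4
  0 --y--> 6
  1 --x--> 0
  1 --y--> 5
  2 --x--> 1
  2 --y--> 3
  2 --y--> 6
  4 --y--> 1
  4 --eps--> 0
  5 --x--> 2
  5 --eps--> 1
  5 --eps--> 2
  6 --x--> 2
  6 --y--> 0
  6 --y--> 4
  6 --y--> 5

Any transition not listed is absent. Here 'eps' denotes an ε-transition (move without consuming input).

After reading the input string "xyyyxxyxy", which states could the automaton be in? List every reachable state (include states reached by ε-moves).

Start in {0}.
Read 'x': 0→{2}; now {2}.
Read 'y': 2→{3, 6}; now {3, 6}.
Read 'y': 3→∅, 6→{0, 4, 5}; union {0, 4, 5}; ε-closure = {0, 1, 2, 4, 5}.
Read 'y': 0→{4, 6}, 1→{5}, 2→{3, 6}, 4→{1}, 5→∅; union {1, 3, 4, 5, 6}; ε-closure = {0, 1, 2, 3, 4, 5, 6}.
Read 'x': 0→{2}, 1→{0}, 2→{1}, 3→∅, 4→∅, 5→{2}, 6→{2}; now {0, 1, 2}.
Read 'x': 0→{2}, 1→{0}, 2→{1}; now {0, 1, 2}.
Read 'y': 0→{4, 6}, 1→{5}, 2→{3, 6}; union {3, 4, 5, 6}; ε-closure = {0, 1, 2, 3, 4, 5, 6}.
Read 'x': 0→{2}, 1→{0}, 2→{1}, 3→∅, 4→∅, 5→{2}, 6→{2}; now {0, 1, 2}.
Read 'y': 0→{4, 6}, 1→{5}, 2→{3, 6}; union {3, 4, 5, 6}; ε-closure = {0, 1, 2, 3, 4, 5, 6}.

{0, 1, 2, 3, 4, 5, 6}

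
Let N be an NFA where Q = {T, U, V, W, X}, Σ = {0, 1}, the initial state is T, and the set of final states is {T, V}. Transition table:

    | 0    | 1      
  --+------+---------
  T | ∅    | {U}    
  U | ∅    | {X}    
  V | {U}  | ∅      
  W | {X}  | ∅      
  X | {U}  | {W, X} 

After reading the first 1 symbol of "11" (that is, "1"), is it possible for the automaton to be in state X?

Start in {T}.
Read '1': {T} → {U}.
State X is not in {U}.

No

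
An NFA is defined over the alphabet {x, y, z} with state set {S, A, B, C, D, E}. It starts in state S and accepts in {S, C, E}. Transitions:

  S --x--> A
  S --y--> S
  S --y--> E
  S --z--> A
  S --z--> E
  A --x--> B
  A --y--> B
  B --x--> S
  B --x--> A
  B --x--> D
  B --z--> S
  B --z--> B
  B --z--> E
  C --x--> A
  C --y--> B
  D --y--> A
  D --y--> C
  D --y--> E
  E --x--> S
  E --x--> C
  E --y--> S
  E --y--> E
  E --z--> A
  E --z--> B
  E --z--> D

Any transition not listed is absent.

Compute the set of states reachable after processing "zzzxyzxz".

Start in {S}.
Read 'z': {S} → {A, E}.
Read 'z': {A, E} → {A, B, D}.
Read 'z': {A, B, D} → {S, B, E}.
Read 'x': {S, B, E} → {S, A, C, D}.
Read 'y': {S, A, C, D} → {S, A, B, C, E}.
Read 'z': {S, A, B, C, E} → {S, A, B, D, E}.
Read 'x': {S, A, B, D, E} → {S, A, B, C, D}.
Read 'z': {S, A, B, C, D} → {S, A, B, E}.

{S, A, B, E}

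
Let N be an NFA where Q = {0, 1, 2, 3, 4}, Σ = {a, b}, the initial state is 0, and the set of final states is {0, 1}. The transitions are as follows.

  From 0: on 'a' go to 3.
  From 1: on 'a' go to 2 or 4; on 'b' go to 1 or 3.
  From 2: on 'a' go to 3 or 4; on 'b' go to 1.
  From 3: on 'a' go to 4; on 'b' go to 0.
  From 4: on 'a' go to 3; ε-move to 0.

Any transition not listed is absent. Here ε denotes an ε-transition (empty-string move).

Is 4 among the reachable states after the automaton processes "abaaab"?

Start in {0}.
Read 'a': 0→{3}; now {3}.
Read 'b': 3→{0}; now {0}.
Read 'a': 0→{3}; now {3}.
Read 'a': 3→{4}; union {4}; ε-closure = {0, 4}.
Read 'a': 0→{3}, 4→{3}; now {3}.
Read 'b': 3→{0}; now {0}.
State 4 is not in {0}.

No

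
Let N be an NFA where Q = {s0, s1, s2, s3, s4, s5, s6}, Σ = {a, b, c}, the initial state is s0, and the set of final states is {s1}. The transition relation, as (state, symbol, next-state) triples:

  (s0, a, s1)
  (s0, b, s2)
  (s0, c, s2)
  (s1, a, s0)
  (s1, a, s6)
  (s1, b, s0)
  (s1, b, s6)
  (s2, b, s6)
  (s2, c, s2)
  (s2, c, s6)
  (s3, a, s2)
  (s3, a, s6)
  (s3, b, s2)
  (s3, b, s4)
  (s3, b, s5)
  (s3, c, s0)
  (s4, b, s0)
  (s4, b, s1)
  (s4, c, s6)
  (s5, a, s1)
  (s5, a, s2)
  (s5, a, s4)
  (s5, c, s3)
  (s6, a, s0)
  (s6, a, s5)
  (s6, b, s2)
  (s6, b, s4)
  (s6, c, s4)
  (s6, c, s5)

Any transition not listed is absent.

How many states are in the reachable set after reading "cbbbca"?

Start in {s0}.
Read 'c': s0→{s2}; now {s2}.
Read 'b': s2→{s6}; now {s6}.
Read 'b': s6→{s2, s4}; now {s2, s4}.
Read 'b': s2→{s6}, s4→{s0, s1}; now {s0, s1, s6}.
Read 'c': s0→{s2}, s1→∅, s6→{s4, s5}; now {s2, s4, s5}.
Read 'a': s2→∅, s4→∅, s5→{s1, s2, s4}; now {s1, s2, s4}.
That set has 3 states.

3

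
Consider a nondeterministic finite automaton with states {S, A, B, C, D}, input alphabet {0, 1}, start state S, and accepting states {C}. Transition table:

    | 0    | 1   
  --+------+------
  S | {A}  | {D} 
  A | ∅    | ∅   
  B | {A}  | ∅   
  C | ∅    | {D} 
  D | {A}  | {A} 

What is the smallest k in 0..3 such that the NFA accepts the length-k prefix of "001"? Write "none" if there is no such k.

none

Start in {S}.
Read '0': {S} → {A}.
Read '0': {A} → ∅.
The set is empty and remains empty for the remaining 1 symbol.
No reachable set along the way intersects F.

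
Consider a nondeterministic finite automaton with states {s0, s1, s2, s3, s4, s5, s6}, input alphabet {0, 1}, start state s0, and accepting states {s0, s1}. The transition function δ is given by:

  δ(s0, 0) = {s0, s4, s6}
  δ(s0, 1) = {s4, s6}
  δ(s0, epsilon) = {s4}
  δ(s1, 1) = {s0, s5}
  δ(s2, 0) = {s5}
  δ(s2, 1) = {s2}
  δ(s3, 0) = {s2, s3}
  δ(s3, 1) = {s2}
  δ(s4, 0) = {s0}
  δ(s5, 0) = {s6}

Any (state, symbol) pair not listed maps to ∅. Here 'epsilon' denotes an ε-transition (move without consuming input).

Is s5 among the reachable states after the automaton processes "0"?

No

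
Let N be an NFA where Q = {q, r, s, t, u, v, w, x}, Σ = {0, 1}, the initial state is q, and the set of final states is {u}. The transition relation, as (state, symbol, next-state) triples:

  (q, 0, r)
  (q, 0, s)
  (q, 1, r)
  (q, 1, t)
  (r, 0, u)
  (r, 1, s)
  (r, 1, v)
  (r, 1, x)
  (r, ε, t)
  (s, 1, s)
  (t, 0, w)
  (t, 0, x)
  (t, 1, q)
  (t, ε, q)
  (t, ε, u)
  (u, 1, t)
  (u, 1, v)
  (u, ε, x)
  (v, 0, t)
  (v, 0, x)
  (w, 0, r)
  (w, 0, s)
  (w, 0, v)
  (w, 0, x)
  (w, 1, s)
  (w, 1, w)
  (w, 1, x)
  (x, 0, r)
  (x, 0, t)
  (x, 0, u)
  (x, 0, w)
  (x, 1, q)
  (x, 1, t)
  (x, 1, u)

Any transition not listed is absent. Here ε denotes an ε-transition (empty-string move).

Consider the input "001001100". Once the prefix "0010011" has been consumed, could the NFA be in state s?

Yes

Start in {q}.
Read '0': {q} → {q, r, s, t, u, x}.
Read '0': {q, r, s, t, u, x} → {q, r, s, t, u, w, x}.
Read '1': {q, r, s, t, u, w, x} → {q, r, s, t, u, v, w, x}.
Read '0': {q, r, s, t, u, v, w, x} → {q, r, s, t, u, v, w, x}.
Read '0': {q, r, s, t, u, v, w, x} → {q, r, s, t, u, v, w, x}.
Read '1': {q, r, s, t, u, v, w, x} → {q, r, s, t, u, v, w, x}.
Read '1': {q, r, s, t, u, v, w, x} → {q, r, s, t, u, v, w, x}.
State s is in {q, r, s, t, u, v, w, x}.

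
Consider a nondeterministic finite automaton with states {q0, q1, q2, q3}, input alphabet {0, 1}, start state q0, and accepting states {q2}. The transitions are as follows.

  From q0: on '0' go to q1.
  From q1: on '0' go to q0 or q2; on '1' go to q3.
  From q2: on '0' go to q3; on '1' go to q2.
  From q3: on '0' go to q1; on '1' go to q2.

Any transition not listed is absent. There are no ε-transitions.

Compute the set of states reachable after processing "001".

{q2}

Start in {q0}.
Read '0': q0→{q1}; now {q1}.
Read '0': q1→{q0, q2}; now {q0, q2}.
Read '1': q0→∅, q2→{q2}; now {q2}.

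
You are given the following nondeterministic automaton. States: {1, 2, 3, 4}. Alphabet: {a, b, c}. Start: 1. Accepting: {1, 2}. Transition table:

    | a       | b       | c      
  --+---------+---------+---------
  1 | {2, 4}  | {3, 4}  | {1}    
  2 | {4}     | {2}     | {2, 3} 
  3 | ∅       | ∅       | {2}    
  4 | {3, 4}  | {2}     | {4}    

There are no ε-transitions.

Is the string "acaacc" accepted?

Yes

Start in {1}.
Read 'a': 1→{2, 4}; now {2, 4}.
Read 'c': 2→{2, 3}, 4→{4}; now {2, 3, 4}.
Read 'a': 2→{4}, 3→∅, 4→{3, 4}; now {3, 4}.
Read 'a': 3→∅, 4→{3, 4}; now {3, 4}.
Read 'c': 3→{2}, 4→{4}; now {2, 4}.
Read 'c': 2→{2, 3}, 4→{4}; now {2, 3, 4}.
The final set {2, 3, 4} contains the accepting state 2.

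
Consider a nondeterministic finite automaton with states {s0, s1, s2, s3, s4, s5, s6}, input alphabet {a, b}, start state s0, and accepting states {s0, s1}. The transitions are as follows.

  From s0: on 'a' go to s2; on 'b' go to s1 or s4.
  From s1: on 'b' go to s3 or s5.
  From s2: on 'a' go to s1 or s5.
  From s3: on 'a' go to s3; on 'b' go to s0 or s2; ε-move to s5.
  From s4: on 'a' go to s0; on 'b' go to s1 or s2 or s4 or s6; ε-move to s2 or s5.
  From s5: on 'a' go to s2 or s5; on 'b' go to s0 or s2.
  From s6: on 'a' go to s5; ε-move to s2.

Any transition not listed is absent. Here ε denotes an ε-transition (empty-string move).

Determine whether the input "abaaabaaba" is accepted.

Start in {s0}.
Read 'a': {s0} → {s2}.
Read 'b': {s2} → ∅.
The set is empty and remains empty for the remaining 8 symbols.
The final set ∅ contains no accepting state.

No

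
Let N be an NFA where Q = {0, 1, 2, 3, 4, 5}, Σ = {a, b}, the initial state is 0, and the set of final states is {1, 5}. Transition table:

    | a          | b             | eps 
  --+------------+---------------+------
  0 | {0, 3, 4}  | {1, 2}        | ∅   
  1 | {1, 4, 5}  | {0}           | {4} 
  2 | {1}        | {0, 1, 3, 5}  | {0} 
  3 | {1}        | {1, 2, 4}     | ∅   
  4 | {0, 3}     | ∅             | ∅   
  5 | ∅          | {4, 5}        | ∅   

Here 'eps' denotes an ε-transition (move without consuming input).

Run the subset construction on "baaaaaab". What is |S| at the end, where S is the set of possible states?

Start in {0}.
Read 'b': {0} → {0, 1, 2, 4}.
Read 'a': {0, 1, 2, 4} → {0, 1, 3, 4, 5}.
Read 'a': {0, 1, 3, 4, 5} → {0, 1, 3, 4, 5}.
Read 'a': {0, 1, 3, 4, 5} → {0, 1, 3, 4, 5}.
Read 'a': {0, 1, 3, 4, 5} → {0, 1, 3, 4, 5}.
Read 'a': {0, 1, 3, 4, 5} → {0, 1, 3, 4, 5}.
Read 'a': {0, 1, 3, 4, 5} → {0, 1, 3, 4, 5}.
Read 'b': {0, 1, 3, 4, 5} → {0, 1, 2, 4, 5}.
That set has 5 states.

5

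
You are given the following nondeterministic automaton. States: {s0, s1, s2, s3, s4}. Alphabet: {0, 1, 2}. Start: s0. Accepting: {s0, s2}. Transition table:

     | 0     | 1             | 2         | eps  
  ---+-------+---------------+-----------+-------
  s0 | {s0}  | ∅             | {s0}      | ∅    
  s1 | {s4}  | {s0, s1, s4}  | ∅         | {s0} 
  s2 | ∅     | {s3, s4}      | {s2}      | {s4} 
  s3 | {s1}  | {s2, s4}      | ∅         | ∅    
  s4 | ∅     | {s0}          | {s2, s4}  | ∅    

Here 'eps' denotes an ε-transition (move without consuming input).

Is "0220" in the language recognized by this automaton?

Yes

Start in {s0}.
Read '0': s0→{s0}; now {s0}.
Read '2': s0→{s0}; now {s0}.
Read '2': s0→{s0}; now {s0}.
Read '0': s0→{s0}; now {s0}.
The final set {s0} contains the accepting state s0.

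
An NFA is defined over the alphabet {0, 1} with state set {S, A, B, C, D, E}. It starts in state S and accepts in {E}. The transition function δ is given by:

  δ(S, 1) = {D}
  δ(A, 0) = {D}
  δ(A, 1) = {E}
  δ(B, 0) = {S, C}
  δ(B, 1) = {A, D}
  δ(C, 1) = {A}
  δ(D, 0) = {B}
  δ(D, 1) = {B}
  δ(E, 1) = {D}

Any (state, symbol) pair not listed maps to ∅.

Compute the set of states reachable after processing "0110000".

∅

Start in {S}.
Read '0': S→∅; now ∅.
The set is empty and remains empty for the remaining 6 symbols.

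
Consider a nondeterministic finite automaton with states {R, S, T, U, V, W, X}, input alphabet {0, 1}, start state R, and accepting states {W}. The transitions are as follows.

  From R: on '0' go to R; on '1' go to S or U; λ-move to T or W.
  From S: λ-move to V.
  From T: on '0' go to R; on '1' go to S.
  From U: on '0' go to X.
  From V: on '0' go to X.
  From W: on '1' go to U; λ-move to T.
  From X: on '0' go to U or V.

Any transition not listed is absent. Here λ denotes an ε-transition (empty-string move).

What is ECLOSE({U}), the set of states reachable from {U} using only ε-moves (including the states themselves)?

Begin with {U}.
No ε-moves leave this set, so the closure equals the set itself.

{U}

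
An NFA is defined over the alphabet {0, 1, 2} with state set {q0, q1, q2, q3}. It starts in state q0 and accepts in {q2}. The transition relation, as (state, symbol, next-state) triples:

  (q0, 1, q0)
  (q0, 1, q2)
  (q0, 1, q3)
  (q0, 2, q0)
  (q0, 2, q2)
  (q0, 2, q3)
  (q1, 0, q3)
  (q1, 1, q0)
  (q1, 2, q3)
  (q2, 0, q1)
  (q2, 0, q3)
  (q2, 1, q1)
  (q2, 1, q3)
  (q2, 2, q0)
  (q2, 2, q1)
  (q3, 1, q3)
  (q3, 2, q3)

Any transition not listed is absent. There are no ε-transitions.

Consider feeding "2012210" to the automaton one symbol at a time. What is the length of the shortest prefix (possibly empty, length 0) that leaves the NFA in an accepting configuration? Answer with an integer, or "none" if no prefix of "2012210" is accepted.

Start in {q0}.
Read '2': q0→{q0, q2, q3}; now {q0, q2, q3}.
None of the earlier sets intersect F, but {q0, q2, q3} does.

1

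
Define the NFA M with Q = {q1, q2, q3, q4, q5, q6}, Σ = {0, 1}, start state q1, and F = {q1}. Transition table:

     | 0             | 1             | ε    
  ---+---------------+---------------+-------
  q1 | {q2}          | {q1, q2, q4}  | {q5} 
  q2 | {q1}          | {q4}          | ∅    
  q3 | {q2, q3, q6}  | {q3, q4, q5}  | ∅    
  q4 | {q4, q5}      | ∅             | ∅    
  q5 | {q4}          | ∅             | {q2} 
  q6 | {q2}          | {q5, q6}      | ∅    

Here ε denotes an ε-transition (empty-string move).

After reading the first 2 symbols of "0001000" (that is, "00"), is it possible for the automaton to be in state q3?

No

Start: ε-closure({q1}) = {q1, q2, q5}.
Read '0': q1→{q2}, q2→{q1}, q5→{q4}; union {q1, q2, q4}; ε-closure = {q1, q2, q4, q5}.
Read '0': q1→{q2}, q2→{q1}, q4→{q4, q5}, q5→{q4}; now {q1, q2, q4, q5}.
State q3 is not in {q1, q2, q4, q5}.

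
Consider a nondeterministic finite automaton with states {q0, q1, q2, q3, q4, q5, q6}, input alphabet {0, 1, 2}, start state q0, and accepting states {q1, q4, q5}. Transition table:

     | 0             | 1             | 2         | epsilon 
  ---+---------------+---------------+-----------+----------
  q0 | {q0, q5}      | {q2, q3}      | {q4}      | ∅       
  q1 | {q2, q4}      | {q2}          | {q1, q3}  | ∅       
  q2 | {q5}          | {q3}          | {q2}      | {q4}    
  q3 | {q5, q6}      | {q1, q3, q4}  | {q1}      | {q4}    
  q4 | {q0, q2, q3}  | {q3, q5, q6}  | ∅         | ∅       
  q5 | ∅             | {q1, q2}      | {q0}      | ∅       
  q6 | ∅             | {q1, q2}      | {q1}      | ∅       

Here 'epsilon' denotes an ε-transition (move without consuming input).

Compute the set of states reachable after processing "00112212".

{q0, q1, q2, q3, q4}

Start in {q0}.
Read '0': q0→{q0, q5}; now {q0, q5}.
Read '0': q0→{q0, q5}, q5→∅; now {q0, q5}.
Read '1': q0→{q2, q3}, q5→{q1, q2}; union {q1, q2, q3}; ε-closure = {q1, q2, q3, q4}.
Read '1': q1→{q2}, q2→{q3}, q3→{q1, q3, q4}, q4→{q3, q5, q6}; now {q1, q2, q3, q4, q5, q6}.
Read '2': q1→{q1, q3}, q2→{q2}, q3→{q1}, q4→∅, q5→{q0}, q6→{q1}; union {q0, q1, q2, q3}; ε-closure = {q0, q1, q2, q3, q4}.
Read '2': q0→{q4}, q1→{q1, q3}, q2→{q2}, q3→{q1}, q4→∅; now {q1, q2, q3, q4}.
Read '1': q1→{q2}, q2→{q3}, q3→{q1, q3, q4}, q4→{q3, q5, q6}; now {q1, q2, q3, q4, q5, q6}.
Read '2': q1→{q1, q3}, q2→{q2}, q3→{q1}, q4→∅, q5→{q0}, q6→{q1}; union {q0, q1, q2, q3}; ε-closure = {q0, q1, q2, q3, q4}.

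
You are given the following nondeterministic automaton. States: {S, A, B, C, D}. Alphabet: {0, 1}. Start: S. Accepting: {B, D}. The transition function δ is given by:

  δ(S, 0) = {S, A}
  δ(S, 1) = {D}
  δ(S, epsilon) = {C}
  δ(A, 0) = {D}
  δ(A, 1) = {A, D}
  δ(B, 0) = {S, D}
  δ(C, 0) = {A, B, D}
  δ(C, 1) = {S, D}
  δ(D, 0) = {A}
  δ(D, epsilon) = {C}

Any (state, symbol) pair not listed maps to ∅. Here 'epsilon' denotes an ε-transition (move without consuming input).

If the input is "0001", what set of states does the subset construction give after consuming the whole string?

{S, A, C, D}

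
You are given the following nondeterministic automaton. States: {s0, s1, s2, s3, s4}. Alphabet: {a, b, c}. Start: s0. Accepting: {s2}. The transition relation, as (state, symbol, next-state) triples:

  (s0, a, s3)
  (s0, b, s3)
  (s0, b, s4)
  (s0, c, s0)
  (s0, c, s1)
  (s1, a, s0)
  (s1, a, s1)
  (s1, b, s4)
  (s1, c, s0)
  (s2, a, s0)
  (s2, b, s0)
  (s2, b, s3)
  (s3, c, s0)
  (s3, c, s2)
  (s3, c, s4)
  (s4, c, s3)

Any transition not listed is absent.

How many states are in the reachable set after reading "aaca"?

0

Start in {s0}.
Read 'a': {s0} → {s3}.
Read 'a': {s3} → ∅.
The set is empty and remains empty for the remaining 2 symbols.
That set has 0 states.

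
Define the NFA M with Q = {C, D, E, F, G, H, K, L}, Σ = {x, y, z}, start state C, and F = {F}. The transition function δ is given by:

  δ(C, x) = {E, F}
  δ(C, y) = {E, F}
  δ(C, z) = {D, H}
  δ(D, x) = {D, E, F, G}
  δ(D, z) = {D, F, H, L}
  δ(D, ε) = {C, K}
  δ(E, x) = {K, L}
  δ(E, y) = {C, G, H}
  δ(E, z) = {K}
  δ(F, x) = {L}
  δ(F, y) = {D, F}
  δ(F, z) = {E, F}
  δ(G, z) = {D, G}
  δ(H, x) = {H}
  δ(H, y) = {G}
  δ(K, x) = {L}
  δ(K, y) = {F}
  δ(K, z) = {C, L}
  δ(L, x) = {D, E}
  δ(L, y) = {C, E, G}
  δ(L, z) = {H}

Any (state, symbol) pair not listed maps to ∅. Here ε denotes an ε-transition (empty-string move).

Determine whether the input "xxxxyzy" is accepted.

Yes

Start in {C}.
Read 'x': {C} → {E, F}.
Read 'x': {E, F} → {K, L}.
Read 'x': {K, L} → {C, D, E, K, L}.
Read 'x': {C, D, E, K, L} → {C, D, E, F, G, K, L}.
Read 'y': {C, D, E, F, G, K, L} → {C, D, E, F, G, H, K}.
Read 'z': {C, D, E, F, G, H, K} → {C, D, E, F, G, H, K, L}.
Read 'y': {C, D, E, F, G, H, K, L} → {C, D, E, F, G, H, K}.
The final set {C, D, E, F, G, H, K} contains the accepting state F.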